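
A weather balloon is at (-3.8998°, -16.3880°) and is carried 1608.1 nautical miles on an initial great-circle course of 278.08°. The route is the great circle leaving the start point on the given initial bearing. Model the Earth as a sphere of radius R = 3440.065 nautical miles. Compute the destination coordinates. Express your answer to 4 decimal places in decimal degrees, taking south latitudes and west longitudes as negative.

δ = 1608.1/3440.065 = 0.467462 rad (26.7836°).
Converting: φ₁ = -0.068064 rad, θ = 4.853412 rad.
sin φ₂ = sin φ₁ cos δ + cos φ₁ sin δ cos θ = (-0.068012)(0.892715) + (0.997685)(0.450622)(0.140556) = 0.002476
φ₂ = asin(0.002476) = 0.002476 rad = 0.1418°.
For the longitude increment, Δλ = atan2( sin θ sin δ cos φ₁, cos δ − sin φ₁ sin φ₂ ) = atan2(-0.445116, 0.892883) = -26.4969°.
Hence λ₂ = -16.3880° + -26.4969° = -42.8849°.

latitude 0.1418°, longitude -42.8849°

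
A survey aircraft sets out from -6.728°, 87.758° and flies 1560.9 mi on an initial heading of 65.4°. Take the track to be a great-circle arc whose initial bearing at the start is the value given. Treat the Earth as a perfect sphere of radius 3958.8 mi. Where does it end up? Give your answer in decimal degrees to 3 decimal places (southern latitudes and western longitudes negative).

latitude 2.903°, longitude 108.229°

Angular distance δ = d/R = 1560.9 / 3958.8 = 0.394286 rad.
Start latitude φ₁ = -0.117426 rad; initial bearing θ = 1.141445 rad.
Destination latitude: φ₂ = arcsin( sin φ₁ cos δ + cos φ₁ sin δ cos θ ) = arcsin(0.050646) = 2.903°.
Δλ = atan2( sin θ sin δ cos φ₁ , cos δ − sin φ₁ sin φ₂ ) = atan2(0.346877, 0.929204) = 0.357284 rad = 20.471°.
λ₂ = λ₁ + Δλ = 108.229°.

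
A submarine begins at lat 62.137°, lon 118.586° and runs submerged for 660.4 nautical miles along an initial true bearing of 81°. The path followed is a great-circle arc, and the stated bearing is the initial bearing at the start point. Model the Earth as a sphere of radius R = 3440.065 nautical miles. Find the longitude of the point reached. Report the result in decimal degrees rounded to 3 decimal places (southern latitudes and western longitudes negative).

The arc subtends δ = 660.4/3440.065 = 0.191973 rad at the centre.
Start latitude φ₁ = 1.084495 rad; initial bearing θ = 1.413717 rad.
sin φ₂ = sin φ₁ cos δ + cos φ₁ sin δ cos θ = (0.884068)(0.981630) + (0.467359)(0.190796)(0.156434) = 0.881776
φ₂ = asin(0.881776) = 1.079615 rad = 61.857°.
Then Δλ = atan2(0.088072, 0.202080) = 0.411008 rad, from sin θ sin δ cos φ₁ over cos δ − sin φ₁ sin φ₂.
λ₂ = λ₁ + Δλ = 142.135°.

longitude 142.135°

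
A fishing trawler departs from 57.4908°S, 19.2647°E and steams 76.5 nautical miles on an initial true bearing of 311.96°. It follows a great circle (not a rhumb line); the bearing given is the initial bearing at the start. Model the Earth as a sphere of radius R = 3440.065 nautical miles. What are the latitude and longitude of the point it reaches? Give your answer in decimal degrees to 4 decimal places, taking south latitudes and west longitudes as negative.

latitude -56.6269°, longitude 17.5422°

Angular distance δ = d/R = 76.5 / 3440.065 = 0.022238 rad.
With φ₁ = -57.4908° = -1.003404 rad and θ = 311.96° = 5.444729 rad:
sin φ₂ = sin φ₁ cos δ + cos φ₁ sin δ cos θ = (-0.843305)(0.999753) + (0.537435)(0.022236)(0.668612) = -0.835106
φ₂ = asin(-0.835106) = -0.988326 rad = -56.6269°.
Δλ = atan2( sin θ sin δ cos φ₁ , cos δ − sin φ₁ sin φ₂ ) = atan2(-0.008887, 0.295503) = -0.030063 rad = -1.7225°.
Hence λ₂ = 19.2647° + -1.7225° = 17.5422°.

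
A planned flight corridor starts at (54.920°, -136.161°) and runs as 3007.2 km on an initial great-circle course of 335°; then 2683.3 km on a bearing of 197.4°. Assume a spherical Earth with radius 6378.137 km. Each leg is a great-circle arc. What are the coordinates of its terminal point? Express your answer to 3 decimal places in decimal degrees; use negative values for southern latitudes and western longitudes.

latitude 51.277°, longitude 164.957°

Apply the spherical direct solution leg by leg, carrying full precision between legs.
Leg 1: from (54.920°, -136.161°), δ = 3007.2/6378.137 = 0.471486 rad, θ = 335° → φ = 74.939°, λ = 176.216°.
Leg 2: from (74.939°, 176.216°), δ = 2683.3/6378.137 = 0.420703 rad, θ = 197.4° → φ = 51.277°, λ = 164.957°.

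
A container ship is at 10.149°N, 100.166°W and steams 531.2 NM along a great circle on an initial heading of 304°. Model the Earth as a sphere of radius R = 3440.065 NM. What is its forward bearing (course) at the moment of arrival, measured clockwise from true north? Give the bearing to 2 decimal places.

Angular distance δ = d/R = 531.2 / 3440.065 = 0.154416 rad.
Start latitude φ₁ = 0.177133 rad; initial bearing θ = 5.305801 rad.
Applying the spherical law of cosines for sides, sin φ₂ = sin φ₁ cos δ + cos φ₁ sin δ cos θ = 0.258772, so φ₂ = 14.997°.
Δλ = atan2( sin θ sin δ cos φ₁ , cos δ − sin φ₁ sin φ₂ ) = atan2(-0.125513, 0.942504) = -0.132391 rad = -7.585°.
λ₂ = λ₁ + Δλ = -107.751°.
The forward bearing on arrival equals the back-azimuth from the destination plus 180°.
Back-azimuth from P₂ (15.00°, -107.75°) to P₁ (10.15°, -100.17°), with Δλ' = λ₁ − λ₂ = 7.59°: atan2( sin Δλ' cos φ₁ , cos φ₂ sin φ₁ − sin φ₂ cos φ₁ cos Δλ' ) = 122.34°.
Final bearing = (122.34° + 180°) mod 360° = 302.34°.

final bearing 302.34°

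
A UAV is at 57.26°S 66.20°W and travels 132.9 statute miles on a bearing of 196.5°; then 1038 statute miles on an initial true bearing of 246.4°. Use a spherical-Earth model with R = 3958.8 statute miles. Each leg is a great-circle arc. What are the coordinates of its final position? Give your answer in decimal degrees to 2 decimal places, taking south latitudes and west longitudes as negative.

Apply the spherical direct solution leg by leg, carrying full precision between legs.
Leg 1: from (-57.26°, -66.20°), δ = 132.9/3958.8 = 0.033571 rad, θ = 196.5° → φ = -59.10°, λ = -67.26°.
Leg 2: from (-59.10°, -67.26°), δ = 1038/3958.8 = 0.262201 rad, θ = 246.4° → φ = -61.89°, λ = -97.54°.

latitude -61.89°, longitude -97.54°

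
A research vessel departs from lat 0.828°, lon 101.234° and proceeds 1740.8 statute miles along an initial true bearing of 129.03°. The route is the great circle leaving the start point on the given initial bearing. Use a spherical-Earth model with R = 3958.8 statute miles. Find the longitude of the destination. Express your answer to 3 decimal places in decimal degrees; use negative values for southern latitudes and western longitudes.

longitude 121.232°

Central angle δ = d/R = 0.439729 rad.
Start latitude φ₁ = 0.014451 rad; initial bearing θ = 2.251998 rad.
sin φ₂ = sin φ₁ cos δ + cos φ₁ sin δ cos θ = (0.014451)(0.904867) + (0.999896)(0.425694)(-0.629727) = -0.254967
φ₂ = asin(-0.254967) = -0.257814 rad = -14.772°.
Δλ = atan2( sin θ sin δ cos φ₁ , cos δ − sin φ₁ sin φ₂ ) = atan2(0.330652, 0.908551) = 0.349033 rad = 19.998°.
λ₂ = 101.234° + 19.998° = 121.232°.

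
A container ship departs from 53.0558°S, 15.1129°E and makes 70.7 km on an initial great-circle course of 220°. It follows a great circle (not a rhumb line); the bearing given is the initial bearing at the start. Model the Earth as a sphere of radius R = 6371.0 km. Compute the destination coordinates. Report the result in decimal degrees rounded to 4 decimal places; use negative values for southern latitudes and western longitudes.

Angular distance δ = d/R = 70.7 / 6371 = 0.011097 rad.
With φ₁ = -53.0558° = -0.925998 rad and θ = 220° = 3.839724 rad:
Destination latitude: φ₂ = arcsin( sin φ₁ cos δ + cos φ₁ sin δ cos θ ) = arcsin(-0.804281) = -53.5409°.
Δλ = atan2( sin θ sin δ cos φ₁ , cos δ − sin φ₁ sin φ₂ ) = atan2(-0.004287, 0.357140) = -0.012004 rad = -0.6878°.
λ₂ = 15.1129° + -0.6878° = 14.4251°.

latitude -53.5409°, longitude 14.4251°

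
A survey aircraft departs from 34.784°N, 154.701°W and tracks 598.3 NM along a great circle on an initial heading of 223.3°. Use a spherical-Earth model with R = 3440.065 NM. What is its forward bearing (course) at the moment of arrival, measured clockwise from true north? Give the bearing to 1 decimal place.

final bearing 219.3°

The arc subtends δ = 598.3/3440.065 = 0.173921 rad at the centre.
With φ₁ = 34.784° = 0.607095 rad and θ = 223.3° = 3.897320 rad:
Destination latitude: φ₂ = arcsin( sin φ₁ cos δ + cos φ₁ sin δ cos θ ) = arcsin(0.458444) = 27.287°.
For the longitude increment, Δλ = atan2( sin θ sin δ cos φ₁, cos δ − sin φ₁ sin φ₂ ) = atan2(-0.097471, 0.723379) = -7.674°.
λ₂ = λ₁ + Δλ = -162.375°.
The forward bearing on arrival equals the back-azimuth from the destination plus 180°.
Back-azimuth from P₂ (27.3°, -162.4°) to P₁ (34.8°, -154.7°), with Δλ' = λ₁ − λ₂ = 7.7°: atan2( sin Δλ' cos φ₁ , cos φ₂ sin φ₁ − sin φ₂ cos φ₁ cos Δλ' ) = 39.3°.
Final bearing = (39.3° + 180°) mod 360° = 219.3°.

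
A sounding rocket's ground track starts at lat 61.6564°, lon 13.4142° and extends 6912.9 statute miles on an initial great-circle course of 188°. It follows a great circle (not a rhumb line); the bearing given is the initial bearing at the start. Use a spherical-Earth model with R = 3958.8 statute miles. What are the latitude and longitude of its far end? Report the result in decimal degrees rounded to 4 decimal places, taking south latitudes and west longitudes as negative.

δ = 6912.9/3958.8 = 1.746211 rad (100.0505°).
Converting: φ₁ = 1.076107 rad, θ = 3.281219 rad.
Applying the spherical law of cosines for sides, sin φ₂ = sin φ₁ cos δ + cos φ₁ sin δ cos θ = -0.616518, so φ₂ = -38.0623°.
Δλ = atan2( sin θ sin δ cos φ₁ , cos δ − sin φ₁ sin φ₂ ) = atan2(-0.065060, 0.368091) = -0.174942 rad = -10.0234°.
Hence λ₂ = 13.4142° + -10.0234° = 3.3908°.

latitude -38.0623°, longitude 3.3908°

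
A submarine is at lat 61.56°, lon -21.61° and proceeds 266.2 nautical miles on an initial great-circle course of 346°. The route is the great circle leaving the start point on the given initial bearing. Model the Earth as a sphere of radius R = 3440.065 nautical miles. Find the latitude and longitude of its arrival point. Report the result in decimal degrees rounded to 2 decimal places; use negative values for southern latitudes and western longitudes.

latitude 65.84°, longitude -24.23°

Central angle δ = d/R = 0.077382 rad.
With φ₁ = 61.56° = 1.074425 rad and θ = 346° = 6.038839 rad:
Destination latitude: φ₂ = arcsin( sin φ₁ cos δ + cos φ₁ sin δ cos θ ) = arcsin(0.912407) = 65.84°.
Then Δλ = atan2(-0.008907, 0.194713) = -0.045710 rad, from sin θ sin δ cos φ₁ over cos δ − sin φ₁ sin φ₂.
λ₂ = λ₁ + Δλ = -24.23°.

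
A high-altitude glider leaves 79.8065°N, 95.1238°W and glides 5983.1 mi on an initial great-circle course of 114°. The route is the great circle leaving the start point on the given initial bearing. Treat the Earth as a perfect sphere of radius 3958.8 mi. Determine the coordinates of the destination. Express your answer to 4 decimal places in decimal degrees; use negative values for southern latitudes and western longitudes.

latitude -0.7662°, longitude -29.3388°

The arc subtends δ = 5983.1/3958.8 = 1.511342 rad at the centre.
With φ₁ = 79.8065° = 1.392886 rad and θ = 114° = 1.989675 rad:
Applying the spherical law of cosines for sides, sin φ₂ = sin φ₁ cos δ + cos φ₁ sin δ cos θ = -0.013373, so φ₂ = -0.7662°.
For the longitude increment, Δλ = atan2( sin θ sin δ cos φ₁, cos δ − sin φ₁ sin φ₂ ) = atan2(0.161387, 0.072581) = 65.7850°.
λ₂ = λ₁ + Δλ = -29.3388°.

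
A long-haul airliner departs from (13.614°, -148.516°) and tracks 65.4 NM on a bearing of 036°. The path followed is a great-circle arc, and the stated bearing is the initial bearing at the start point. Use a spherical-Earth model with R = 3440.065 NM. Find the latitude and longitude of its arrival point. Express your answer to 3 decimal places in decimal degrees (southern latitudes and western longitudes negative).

Angular distance δ = d/R = 65.4 / 3440.065 = 0.019011 rad.
With φ₁ = 13.614° = 0.237609 rad and θ = 36° = 0.628319 rad:
Destination latitude: φ₂ = arcsin( sin φ₁ cos δ + cos φ₁ sin δ cos θ ) = arcsin(0.250284) = 14.494°.
For the longitude increment, Δλ = atan2( sin θ sin δ cos φ₁, cos δ − sin φ₁ sin φ₂ ) = atan2(0.010860, 0.940907) = 0.661°.
λ₂ = -148.516° + 0.661° = -147.855°.

latitude 14.494°, longitude -147.855°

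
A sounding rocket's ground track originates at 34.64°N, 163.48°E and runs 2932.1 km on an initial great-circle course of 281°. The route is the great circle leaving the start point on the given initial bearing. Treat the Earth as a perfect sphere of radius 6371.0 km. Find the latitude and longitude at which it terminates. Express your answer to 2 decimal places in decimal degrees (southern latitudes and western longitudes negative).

Angular distance δ = d/R = 2932.1 / 6371 = 0.460226 rad.
Start latitude φ₁ = 0.604582 rad; initial bearing θ = 4.904375 rad.
Applying the spherical law of cosines for sides, sin φ₂ = sin φ₁ cos δ + cos φ₁ sin δ cos θ = 0.579001, so φ₂ = 35.38°.
Δλ = atan2( sin θ sin δ cos φ₁ , cos δ − sin φ₁ sin φ₂ ) = atan2(-0.358707, 0.566837) = -0.564204 rad = -32.33°.
λ₂ = λ₁ + Δλ = 131.15°.

latitude 35.38°, longitude 131.15°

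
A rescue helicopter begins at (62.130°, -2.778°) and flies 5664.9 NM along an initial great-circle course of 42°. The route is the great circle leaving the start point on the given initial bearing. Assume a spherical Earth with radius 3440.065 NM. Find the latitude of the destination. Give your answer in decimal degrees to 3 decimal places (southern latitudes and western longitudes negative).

Angular distance δ = d/R = 5664.9 / 3440.065 = 1.646742 rad.
With φ₁ = 62.130° = 1.084373 rad and θ = 42° = 0.733038 rad:
sin φ₂ = sin φ₁ cos δ + cos φ₁ sin δ cos θ = (0.884011)(-0.075873) + (0.467467)(0.997118)(0.743145) = 0.279322
φ₂ = asin(0.279322) = 0.283088 rad = 16.220°.
Then Δλ = atan2(0.311895, -0.322796) = 2.373369 rad, from sin θ sin δ cos φ₁ over cos δ − sin φ₁ sin φ₂.
λ₂ = λ₁ + Δλ = 133.206°.

latitude 16.220°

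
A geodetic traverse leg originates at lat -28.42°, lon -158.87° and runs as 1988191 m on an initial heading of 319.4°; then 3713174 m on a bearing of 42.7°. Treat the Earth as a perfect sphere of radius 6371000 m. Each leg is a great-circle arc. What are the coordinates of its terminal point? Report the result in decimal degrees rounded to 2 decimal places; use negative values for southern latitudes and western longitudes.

Apply the spherical direct solution leg by leg, carrying full precision between legs.
Leg 1: from (-28.42°, -158.87°), δ = 1988191/6371000 = 0.312069 rad, θ = 319.4° → φ = -14.35°, λ = -170.77°.
Leg 2: from (-14.35°, -170.77°), δ = 3713174/6371000 = 0.582824 rad, θ = 42.7° → φ = 10.65°, λ = -148.45°.

latitude 10.65°, longitude -148.45°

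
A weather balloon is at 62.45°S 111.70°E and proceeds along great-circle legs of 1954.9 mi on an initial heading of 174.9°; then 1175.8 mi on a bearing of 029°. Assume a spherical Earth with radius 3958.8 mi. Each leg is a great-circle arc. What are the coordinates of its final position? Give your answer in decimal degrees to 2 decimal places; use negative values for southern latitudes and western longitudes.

Apply the spherical direct solution leg by leg, carrying full precision between legs.
Leg 1: from (-62.45°, 111.70°), δ = 1954.9/3958.8 = 0.493811 rad, θ = 174.9° → φ = -87.50°, λ = -143.28°.
Leg 2: from (-87.50°, -143.28°), δ = 1175.8/3958.8 = 0.297009 rad, θ = 29° → φ = -70.76°, λ = -117.77°.

latitude -70.76°, longitude -117.77°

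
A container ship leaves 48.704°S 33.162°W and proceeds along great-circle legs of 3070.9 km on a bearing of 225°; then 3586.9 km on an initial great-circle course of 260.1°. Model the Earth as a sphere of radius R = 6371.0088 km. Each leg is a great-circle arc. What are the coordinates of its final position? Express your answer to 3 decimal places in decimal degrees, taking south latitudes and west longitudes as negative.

Apply the spherical direct solution leg by leg, carrying full precision between legs.
Leg 1: from (-48.704°, -33.162°), δ = 3070.9/6371.0088 = 0.482012 rad, θ = 225° → φ = -61.889°, λ = -77.242°.
Leg 2: from (-61.889°, -77.242°), δ = 3586.9/6371.0088 = 0.563003 rad, θ = 260.1° → φ = -52.105°, λ = -136.114°.

latitude -52.105°, longitude -136.114°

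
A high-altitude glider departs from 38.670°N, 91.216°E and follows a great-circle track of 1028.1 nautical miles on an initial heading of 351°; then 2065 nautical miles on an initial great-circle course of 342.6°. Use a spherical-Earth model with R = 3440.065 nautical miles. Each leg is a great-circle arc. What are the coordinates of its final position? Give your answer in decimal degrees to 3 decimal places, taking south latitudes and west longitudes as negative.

latitude 80.184°, longitude 4.324°

Apply the spherical direct solution leg by leg, carrying full precision between legs.
Leg 1: from (38.670°, 91.216°), δ = 1028.1/3440.065 = 0.298861 rad, θ = 351° → φ = 55.506°, λ = 86.551°.
Leg 2: from (55.506°, 86.551°), δ = 2065/3440.065 = 0.600279 rad, θ = 342.6° → φ = 80.184°, λ = 4.324°.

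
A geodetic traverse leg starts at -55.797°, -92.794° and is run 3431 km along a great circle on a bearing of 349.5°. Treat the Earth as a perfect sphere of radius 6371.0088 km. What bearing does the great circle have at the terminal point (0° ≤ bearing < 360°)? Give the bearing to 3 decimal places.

final bearing 353.497°

Central angle δ = d/R = 0.538533 rad.
Converting: φ₁ = -0.973841 rad, θ = 6.099926 rad.
Applying the spherical law of cosines for sides, sin φ₂ = sin φ₁ cos δ + cos φ₁ sin δ cos θ = -0.426517, so φ₂ = -25.247°.
Then Δλ = atan2(-0.052539, 0.505710) = -0.103520 rad, from sin θ sin δ cos φ₁ over cos δ − sin φ₁ sin φ₂.
λ₂ = λ₁ + Δλ = -98.725°.
The forward bearing on arrival equals the back-azimuth from the destination plus 180°.
Back-azimuth from P₂ (-25.247°, -98.725°) to P₁ (-55.797°, -92.794°), with Δλ' = λ₁ − λ₂ = 5.931°: atan2( sin Δλ' cos φ₁ , cos φ₂ sin φ₁ − sin φ₂ cos φ₁ cos Δλ' ) = 173.497°.
Final bearing = (173.497° + 180°) mod 360° = 353.497°.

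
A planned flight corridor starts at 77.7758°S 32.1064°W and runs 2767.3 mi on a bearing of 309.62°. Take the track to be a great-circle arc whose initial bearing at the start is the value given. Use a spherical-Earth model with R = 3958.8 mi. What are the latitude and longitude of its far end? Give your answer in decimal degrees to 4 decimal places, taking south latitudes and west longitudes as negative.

Angular distance δ = d/R = 2767.3 / 3958.8 = 0.699025 rad.
Converting: φ₁ = -1.357444 rad, θ = 5.403888 rad.
Applying the spherical law of cosines for sides, sin φ₂ = sin φ₁ cos δ + cos φ₁ sin δ cos θ = -0.661230, so φ₂ = -41.3938°.
For the longitude increment, Δλ = atan2( sin θ sin δ cos φ₁, cos δ − sin φ₁ sin φ₂ ) = atan2(-0.104950, 0.119232) = -41.3547°.
Hence λ₂ = -32.1064° + -41.3547° = -73.4611°.

latitude -41.3938°, longitude -73.4611°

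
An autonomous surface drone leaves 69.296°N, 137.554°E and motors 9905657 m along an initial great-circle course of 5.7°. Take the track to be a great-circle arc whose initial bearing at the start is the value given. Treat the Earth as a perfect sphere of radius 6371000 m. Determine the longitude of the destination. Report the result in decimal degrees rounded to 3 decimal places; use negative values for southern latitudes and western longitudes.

longitude -48.574°

Angular distance δ = d/R = 9905657 / 6371000 = 1.554804 rad.
With φ₁ = 69.296° = 1.209443 rad and θ = 5.7° = 0.099484 rad:
sin φ₂ = sin φ₁ cos δ + cos φ₁ sin δ cos θ = (0.935419)(0.015992) + (0.353540)(0.999872)(0.995056) = 0.366706
φ₂ = asin(0.366706) = 0.375466 rad = 21.513°.
Δλ = atan2( sin θ sin δ cos φ₁ , cos δ − sin φ₁ sin φ₂ ) = atan2(0.035109, -0.327032) = 3.034646 rad = 173.872°.
λ₂ = 137.554° + 173.872° = 311.426°, normalized to (−180°, 180°] → -48.574°.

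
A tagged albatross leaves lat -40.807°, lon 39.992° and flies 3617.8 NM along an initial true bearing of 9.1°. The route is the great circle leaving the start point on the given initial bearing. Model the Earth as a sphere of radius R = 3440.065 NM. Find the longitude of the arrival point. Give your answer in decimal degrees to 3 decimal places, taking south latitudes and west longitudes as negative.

Central angle δ = d/R = 1.051666 rad.
Converting: φ₁ = -0.712217 rad, θ = 0.158825 rad.
Destination latitude: φ₂ = arcsin( sin φ₁ cos δ + cos φ₁ sin δ cos θ ) = arcsin(0.324697) = 18.947°.
Then Δλ = atan2(0.103940, 0.708319) = 0.145702 rad, from sin θ sin δ cos φ₁ over cos δ − sin φ₁ sin φ₂.
Hence λ₂ = 39.992° + 8.348° = 48.340°.

longitude 48.340°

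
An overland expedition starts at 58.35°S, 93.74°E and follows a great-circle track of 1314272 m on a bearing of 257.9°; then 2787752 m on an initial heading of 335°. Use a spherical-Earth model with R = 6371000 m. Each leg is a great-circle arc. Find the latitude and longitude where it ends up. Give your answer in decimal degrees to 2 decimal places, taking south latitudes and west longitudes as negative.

latitude -35.20°, longitude 58.31°

Apply the spherical direct solution leg by leg, carrying full precision between legs.
Leg 1: from (-58.35°, 93.74°), δ = 1314272/6371000 = 0.206290 rad, θ = 257.9° → φ = -58.84°, λ = 70.97°.
Leg 2: from (-58.84°, 70.97°), δ = 2787752/6371000 = 0.437569 rad, θ = 335° → φ = -35.20°, λ = 58.31°.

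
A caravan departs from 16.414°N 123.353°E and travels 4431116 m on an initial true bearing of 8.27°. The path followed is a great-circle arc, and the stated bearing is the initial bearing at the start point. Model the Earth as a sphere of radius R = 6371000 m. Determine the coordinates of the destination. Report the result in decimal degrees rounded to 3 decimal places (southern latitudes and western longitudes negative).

The arc subtends δ = 4431116/6371000 = 0.695513 rad at the centre.
With φ₁ = 16.414° = 0.286478 rad and θ = 8.27° = 0.144339 rad:
Destination latitude: φ₂ = arcsin( sin φ₁ cos δ + cos φ₁ sin δ cos θ ) = arcsin(0.825213) = 55.610°.
For the longitude increment, Δλ = atan2( sin θ sin δ cos φ₁, cos δ − sin φ₁ sin φ₂ ) = atan2(0.088412, 0.534539) = 9.392°.
Hence λ₂ = 123.353° + 9.392° = 132.745°.

latitude 55.610°, longitude 132.745°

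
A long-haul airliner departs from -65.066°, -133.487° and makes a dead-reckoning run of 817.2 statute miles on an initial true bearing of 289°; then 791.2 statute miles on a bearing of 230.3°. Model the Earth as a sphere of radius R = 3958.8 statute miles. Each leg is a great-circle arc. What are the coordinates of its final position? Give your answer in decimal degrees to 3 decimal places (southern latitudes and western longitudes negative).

latitude -65.113°, longitude -177.044°

Apply the spherical direct solution leg by leg, carrying full precision between legs.
Leg 1: from (-65.066°, -133.487°), δ = 817.2/3958.8 = 0.206426 rad, θ = 289° → φ = -59.251°, λ = -155.761°.
Leg 2: from (-59.251°, -155.761°), δ = 791.2/3958.8 = 0.199859 rad, θ = 230.3° → φ = -65.113°, λ = -177.044°.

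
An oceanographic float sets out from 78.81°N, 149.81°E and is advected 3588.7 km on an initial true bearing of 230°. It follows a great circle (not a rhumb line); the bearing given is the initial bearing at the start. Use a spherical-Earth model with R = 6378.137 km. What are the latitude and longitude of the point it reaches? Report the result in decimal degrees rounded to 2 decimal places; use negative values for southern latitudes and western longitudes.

latitude 49.75°, longitude 110.58°

Angular distance δ = d/R = 3588.7 / 6378.137 = 0.562656 rad.
Start latitude φ₁ = 1.375494 rad; initial bearing θ = 4.014257 rad.
Applying the spherical law of cosines for sides, sin φ₂ = sin φ₁ cos δ + cos φ₁ sin δ cos θ = 0.763219, so φ₂ = 49.75°.
Then Δλ = atan2(-0.079301, 0.097131) = -0.684680 rad, from sin θ sin δ cos φ₁ over cos δ − sin φ₁ sin φ₂.
λ₂ = 149.81° + -39.23° = 110.58°.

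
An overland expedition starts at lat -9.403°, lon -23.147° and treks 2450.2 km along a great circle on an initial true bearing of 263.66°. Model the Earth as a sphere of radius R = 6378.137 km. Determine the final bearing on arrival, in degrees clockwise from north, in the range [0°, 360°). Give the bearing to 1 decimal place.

final bearing 267.7°

Central angle δ = d/R = 0.384156 rad.
Start latitude φ₁ = -0.164113 rad; initial bearing θ = 4.601735 rad.
sin φ₂ = sin φ₁ cos δ + cos φ₁ sin δ cos θ = (-0.163378)(0.927115) + (0.986564)(0.374777)(-0.110428) = -0.192300
φ₂ = asin(-0.192300) = -0.193505 rad = -11.087°.
Δλ = atan2( sin θ sin δ cos φ₁ , cos δ − sin φ₁ sin φ₂ ) = atan2(-0.367480, 0.895698) = -0.389330 rad = -22.307°.
λ₂ = λ₁ + Δλ = -45.454°.
The forward bearing on arrival equals the back-azimuth from the destination plus 180°.
Back-azimuth from P₂ (-11.1°, -45.5°) to P₁ (-9.4°, -23.1°), with Δλ' = λ₁ − λ₂ = 22.3°: atan2( sin Δλ' cos φ₁ , cos φ₂ sin φ₁ − sin φ₂ cos φ₁ cos Δλ' ) = 87.7°.
Final bearing = (87.7° + 180°) mod 360° = 267.7°.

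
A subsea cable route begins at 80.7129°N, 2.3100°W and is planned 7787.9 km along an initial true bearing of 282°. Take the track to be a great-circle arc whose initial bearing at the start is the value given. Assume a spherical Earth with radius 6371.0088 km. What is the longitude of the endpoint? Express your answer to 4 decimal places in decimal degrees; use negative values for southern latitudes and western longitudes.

longitude -100.8321°

Central angle δ = d/R = 1.222397 rad.
With φ₁ = 80.7129° = 1.408706 rad and θ = 282° = 4.921828 rad:
sin φ₂ = sin φ₁ cos δ + cos φ₁ sin δ cos θ = (0.986892)(0.341394) + (0.161382)(0.939920)(0.207912) = 0.368456
φ₂ = asin(0.368456) = 0.377348 rad = 21.6204°.
Then Δλ = atan2(-0.148371, -0.022233) = -1.719534 rad, from sin θ sin δ cos φ₁ over cos δ − sin φ₁ sin φ₂.
Hence λ₂ = -2.3100° + -98.5221° = -100.8321°.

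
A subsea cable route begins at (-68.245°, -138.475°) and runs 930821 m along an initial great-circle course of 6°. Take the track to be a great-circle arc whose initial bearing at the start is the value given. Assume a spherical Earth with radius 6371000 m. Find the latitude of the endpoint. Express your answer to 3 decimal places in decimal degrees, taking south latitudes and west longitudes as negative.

latitude -59.908°

The arc subtends δ = 930821/6371000 = 0.146103 rad at the centre.
With φ₁ = -68.245° = -1.191100 rad and θ = 6° = 0.104720 rad:
Destination latitude: φ₂ = arcsin( sin φ₁ cos δ + cos φ₁ sin δ cos θ ) = arcsin(-0.865219) = -59.908°.
Δλ = atan2( sin θ sin δ cos φ₁ , cos δ − sin φ₁ sin φ₂ ) = atan2(0.005640, 0.185751) = 0.030355 rad = 1.739°.
λ₂ = λ₁ + Δλ = -136.736°.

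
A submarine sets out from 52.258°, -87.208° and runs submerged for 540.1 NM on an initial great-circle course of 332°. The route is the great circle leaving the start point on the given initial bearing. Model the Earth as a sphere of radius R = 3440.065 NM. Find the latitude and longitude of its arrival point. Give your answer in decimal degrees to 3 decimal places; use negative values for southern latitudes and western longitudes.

latitude 59.946°, longitude -95.636°

δ = 540.1/3440.065 = 0.157003 rad (8.9956°).
With φ₁ = 52.258° = 0.912074 rad and θ = 332° = 5.794493 rad:
sin φ₂ = sin φ₁ cos δ + cos φ₁ sin δ cos θ = (0.790775)(0.987700) + (0.612107)(0.156359)(0.882948) = 0.865554
φ₂ = asin(0.865554) = 1.046256 rad = 59.946°.
For the longitude increment, Δλ = atan2( sin θ sin δ cos φ₁, cos δ − sin φ₁ sin φ₂ ) = atan2(-0.044932, 0.303242) = -8.428°.
Hence λ₂ = -87.208° + -8.428° = -95.636°.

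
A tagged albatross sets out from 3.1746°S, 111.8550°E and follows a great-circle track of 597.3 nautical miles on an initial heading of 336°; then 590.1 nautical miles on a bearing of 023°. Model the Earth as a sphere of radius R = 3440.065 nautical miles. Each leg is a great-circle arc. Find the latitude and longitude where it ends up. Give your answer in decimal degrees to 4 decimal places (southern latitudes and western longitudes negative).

latitude 14.9404°, longitude 111.7623°

Apply the spherical direct solution leg by leg, carrying full precision between legs.
Leg 1: from (-3.1746°, 111.8550°), δ = 597.3/3440.065 = 0.173630 rad, θ = 336° → φ = 5.9140°, λ = 107.8040°.
Leg 2: from (5.9140°, 107.8040°), δ = 590.1/3440.065 = 0.171537 rad, θ = 23° → φ = 14.9404°, λ = 111.7623°.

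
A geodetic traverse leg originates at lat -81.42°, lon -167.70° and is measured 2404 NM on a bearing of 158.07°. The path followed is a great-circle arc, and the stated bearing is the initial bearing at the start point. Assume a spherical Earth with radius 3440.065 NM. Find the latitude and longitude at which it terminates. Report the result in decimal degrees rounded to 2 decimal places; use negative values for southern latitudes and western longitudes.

latitude -57.79°, longitude -14.49°

The arc subtends δ = 2404/3440.065 = 0.698824 rad at the centre.
Converting: φ₁ = -1.421047 rad, θ = 2.758842 rad.
Destination latitude: φ₂ = arcsin( sin φ₁ cos δ + cos φ₁ sin δ cos θ ) = arcsin(-0.846063) = -57.79°.
Then Δλ = atan2(0.035845, -0.070995) = 2.674040 rad, from sin θ sin δ cos φ₁ over cos δ − sin φ₁ sin φ₂.
λ₂ = -167.70° + 153.21° = -14.49°.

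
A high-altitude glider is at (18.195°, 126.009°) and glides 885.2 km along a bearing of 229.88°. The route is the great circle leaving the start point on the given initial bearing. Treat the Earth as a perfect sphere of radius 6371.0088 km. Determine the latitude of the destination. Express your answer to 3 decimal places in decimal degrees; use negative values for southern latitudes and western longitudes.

latitude 12.971°

Central angle δ = d/R = 0.138942 rad.
Start latitude φ₁ = 0.317563 rad; initial bearing θ = 4.012163 rad.
Applying the spherical law of cosines for sides, sin φ₂ = sin φ₁ cos δ + cos φ₁ sin δ cos θ = 0.224460, so φ₂ = 12.971°.
Δλ = atan2( sin θ sin δ cos φ₁ , cos δ − sin φ₁ sin φ₂ ) = atan2(-0.100611, 0.920275) = -0.108895 rad = -6.239°.
Hence λ₂ = 126.009° + -6.239° = 119.770°.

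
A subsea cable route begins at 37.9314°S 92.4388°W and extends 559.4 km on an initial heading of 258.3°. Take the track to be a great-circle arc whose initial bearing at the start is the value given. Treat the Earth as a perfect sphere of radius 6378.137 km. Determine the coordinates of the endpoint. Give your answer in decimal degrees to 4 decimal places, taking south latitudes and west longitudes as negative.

The arc subtends δ = 559.4/6378.137 = 0.087706 rad at the centre.
With φ₁ = -37.9314° = -0.662028 rad and θ = 258.3° = 4.508185 rad:
Destination latitude: φ₂ = arcsin( sin φ₁ cos δ + cos φ₁ sin δ cos θ ) = arcsin(-0.626365) = -38.7825°.
Δλ = atan2( sin θ sin δ cos φ₁ , cos δ − sin φ₁ sin φ₂ ) = atan2(-0.067654, 0.611119) = -0.110256 rad = -6.3172°.
λ₂ = -92.4388° + -6.3172° = -98.7560°.

latitude -38.7825°, longitude -98.7560°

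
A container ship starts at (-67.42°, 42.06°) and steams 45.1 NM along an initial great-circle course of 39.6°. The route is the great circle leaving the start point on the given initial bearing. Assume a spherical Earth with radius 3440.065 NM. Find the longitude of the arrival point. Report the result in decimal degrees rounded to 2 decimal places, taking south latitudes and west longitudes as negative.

The arc subtends δ = 45.1/3440.065 = 0.013110 rad at the centre.
Start latitude φ₁ = -1.176701 rad; initial bearing θ = 0.691150 rad.
Applying the spherical law of cosines for sides, sin φ₂ = sin φ₁ cos δ + cos φ₁ sin δ cos θ = -0.919386, so φ₂ = -66.84°.
For the longitude increment, Δλ = atan2( sin θ sin δ cos φ₁, cos δ − sin φ₁ sin φ₂ ) = atan2(0.003209, 0.151004) = 1.22°.
λ₂ = λ₁ + Δλ = 43.28°.

longitude 43.28°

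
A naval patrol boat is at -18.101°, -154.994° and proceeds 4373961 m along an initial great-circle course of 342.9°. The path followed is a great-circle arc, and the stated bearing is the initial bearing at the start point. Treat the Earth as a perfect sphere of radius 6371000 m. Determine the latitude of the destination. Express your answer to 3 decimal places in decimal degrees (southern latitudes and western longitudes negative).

latitude 19.607°

Central angle δ = d/R = 0.686542 rad.
Start latitude φ₁ = -0.315922 rad; initial bearing θ = 5.984734 rad.
sin φ₂ = sin φ₁ cos δ + cos φ₁ sin δ cos θ = (-0.310693)(0.773442) + (0.950510)(0.633867)(0.955793) = 0.335559
φ₂ = asin(0.335559) = 0.342199 rad = 19.607°.
For the longitude increment, Δλ = atan2( sin θ sin δ cos φ₁, cos δ − sin φ₁ sin φ₂ ) = atan2(-0.177158, 0.877698) = -11.412°.
λ₂ = -154.994° + -11.412° = -166.406°.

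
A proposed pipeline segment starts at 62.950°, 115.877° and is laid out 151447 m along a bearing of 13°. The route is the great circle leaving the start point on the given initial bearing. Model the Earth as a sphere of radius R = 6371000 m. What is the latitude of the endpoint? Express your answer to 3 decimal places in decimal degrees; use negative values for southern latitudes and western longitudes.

The arc subtends δ = 151447/6371000 = 0.023771 rad at the centre.
Converting: φ₁ = 1.098685 rad, θ = 0.226893 rad.
Applying the spherical law of cosines for sides, sin φ₂ = sin φ₁ cos δ + cos φ₁ sin δ cos θ = 0.900891, so φ₂ = 64.275°.
Δλ = atan2( sin θ sin δ cos φ₁ , cos δ − sin φ₁ sin φ₂ ) = atan2(0.002432, 0.197375) = 0.012319 rad = 0.706°.
λ₂ = λ₁ + Δλ = 116.583°.

latitude 64.275°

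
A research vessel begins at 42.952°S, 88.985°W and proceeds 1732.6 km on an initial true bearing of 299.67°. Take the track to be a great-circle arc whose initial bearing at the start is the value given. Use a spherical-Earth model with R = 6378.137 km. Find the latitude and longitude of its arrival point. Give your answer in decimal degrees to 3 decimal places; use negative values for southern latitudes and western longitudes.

Angular distance δ = d/R = 1732.6 / 6378.137 = 0.271647 rad.
Converting: φ₁ = -0.749654 rad, θ = 5.230228 rad.
Destination latitude: φ₂ = arcsin( sin φ₁ cos δ + cos φ₁ sin δ cos θ ) = arcsin(-0.559186) = -34.000°.
Δλ = atan2( sin θ sin δ cos φ₁ , cos δ − sin φ₁ sin φ₂ ) = atan2(-0.170640, 0.582309) = -0.285060 rad = -16.333°.
λ₂ = λ₁ + Δλ = -105.318°.

latitude -34.000°, longitude -105.318°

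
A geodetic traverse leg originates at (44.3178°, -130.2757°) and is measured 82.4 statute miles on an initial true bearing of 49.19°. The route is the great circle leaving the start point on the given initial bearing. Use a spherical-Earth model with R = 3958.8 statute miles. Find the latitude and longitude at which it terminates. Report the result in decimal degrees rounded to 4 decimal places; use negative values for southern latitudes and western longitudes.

Central angle δ = d/R = 0.020814 rad.
Converting: φ₁ = 0.773492 rad, θ = 0.858527 rad.
Destination latitude: φ₂ = arcsin( sin φ₁ cos δ + cos φ₁ sin δ cos θ ) = arcsin(0.708218) = 45.0901°.
Δλ = atan2( sin θ sin δ cos φ₁ , cos δ − sin φ₁ sin φ₂ ) = atan2(0.011271, 0.504995) = 0.022315 rad = 1.2786°.
Hence λ₂ = -130.2757° + 1.2786° = -128.9971°.

latitude 45.0901°, longitude -128.9971°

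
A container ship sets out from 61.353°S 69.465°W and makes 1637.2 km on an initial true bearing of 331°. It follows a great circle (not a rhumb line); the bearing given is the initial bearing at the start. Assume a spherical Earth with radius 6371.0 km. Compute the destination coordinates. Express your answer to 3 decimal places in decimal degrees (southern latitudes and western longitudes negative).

Angular distance δ = d/R = 1637.2 / 6371 = 0.256977 rad.
Converting: φ₁ = -1.070812 rad, θ = 5.777040 rad.
sin φ₂ = sin φ₁ cos δ + cos φ₁ sin δ cos θ = (-0.877590)(0.967163) + (0.479412)(0.254158)(0.874620) = -0.742203
φ₂ = asin(-0.742203) = -0.836352 rad = -47.919°.
For the longitude increment, Δλ = atan2( sin θ sin δ cos φ₁, cos δ − sin φ₁ sin φ₂ ) = atan2(-0.059072, 0.315813) = -10.595°.
λ₂ = λ₁ + Δλ = -80.060°.

latitude -47.919°, longitude -80.060°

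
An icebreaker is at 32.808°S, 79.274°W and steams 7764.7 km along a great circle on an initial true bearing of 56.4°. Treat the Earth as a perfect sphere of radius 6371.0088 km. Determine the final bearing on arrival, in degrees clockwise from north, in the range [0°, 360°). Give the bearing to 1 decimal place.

Central angle δ = d/R = 1.218755 rad.
With φ₁ = -32.808° = -0.572608 rad and θ = 56.4° = 0.984366 rad:
Applying the spherical law of cosines for sides, sin φ₂ = sin φ₁ cos δ + cos φ₁ sin δ cos θ = 0.249766, so φ₂ = 14.464°.
Then Δλ = atan2(0.657129, 0.480144) = 0.939782 rad, from sin θ sin δ cos φ₁ over cos δ − sin φ₁ sin φ₂.
λ₂ = -79.274° + 53.846° = -25.428°.
The forward bearing on arrival equals the back-azimuth from the destination plus 180°.
Back-azimuth from P₂ (14.5°, -25.4°) to P₁ (-32.8°, -79.3°), with Δλ' = λ₁ − λ₂ = -53.8°: atan2( sin Δλ' cos φ₁ , cos φ₂ sin φ₁ − sin φ₂ cos φ₁ cos Δλ' ) = 226.3°.
Final bearing = (226.3° + 180°) mod 360° = 46.3°.

final bearing 46.3°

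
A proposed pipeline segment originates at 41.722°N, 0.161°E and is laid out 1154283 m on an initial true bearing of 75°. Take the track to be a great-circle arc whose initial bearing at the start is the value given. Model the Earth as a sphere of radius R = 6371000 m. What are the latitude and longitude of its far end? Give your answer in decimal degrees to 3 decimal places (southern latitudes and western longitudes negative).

The arc subtends δ = 1154283/6371000 = 0.181178 rad at the centre.
With φ₁ = 41.722° = 0.728186 rad and θ = 75° = 1.308997 rad:
Applying the spherical law of cosines for sides, sin φ₂ = sin φ₁ cos δ + cos φ₁ sin δ cos θ = 0.689432, so φ₂ = 43.585°.
Δλ = atan2( sin θ sin δ cos φ₁ , cos δ − sin φ₁ sin φ₂ ) = atan2(0.129907, 0.524803) = 0.242656 rad = 13.903°.
λ₂ = 0.161° + 13.903° = 14.064°.

latitude 43.585°, longitude 14.064°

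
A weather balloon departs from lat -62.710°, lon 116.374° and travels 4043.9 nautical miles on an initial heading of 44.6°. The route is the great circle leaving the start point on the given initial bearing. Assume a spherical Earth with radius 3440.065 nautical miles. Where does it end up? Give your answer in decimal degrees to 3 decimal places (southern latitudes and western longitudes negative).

latitude -2.345°, longitude 156.807°

The arc subtends δ = 4043.9/3440.065 = 1.175530 rad at the centre.
Start latitude φ₁ = -1.094496 rad; initial bearing θ = 0.778417 rad.
Destination latitude: φ₂ = arcsin( sin φ₁ cos δ + cos φ₁ sin δ cos θ ) = arcsin(-0.040908) = -2.345°.
Δλ = atan2( sin θ sin δ cos φ₁ , cos δ − sin φ₁ sin φ₂ ) = atan2(0.297110, 0.348699) = 0.705686 rad = 40.433°.
λ₂ = λ₁ + Δλ = 156.807°.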